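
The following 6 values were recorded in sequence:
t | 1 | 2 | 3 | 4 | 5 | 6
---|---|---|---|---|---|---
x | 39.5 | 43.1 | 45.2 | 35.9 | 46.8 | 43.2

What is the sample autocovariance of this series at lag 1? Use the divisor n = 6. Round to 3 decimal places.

-7.200

Mean x̄ = (39.5 + 43.1 + 45.2 + 35.9 + 46.8 + 43.2)/6 = 42.2833
Deviations: -2.7833, 0.8167, 2.9167, -6.3833, 4.5167, 0.9167
Σ_{t=1}^{5}(x_t−x̄)(x_{t+1}−x̄) = -43.2003
γ_1 = -43.2003 / 6 = -7.200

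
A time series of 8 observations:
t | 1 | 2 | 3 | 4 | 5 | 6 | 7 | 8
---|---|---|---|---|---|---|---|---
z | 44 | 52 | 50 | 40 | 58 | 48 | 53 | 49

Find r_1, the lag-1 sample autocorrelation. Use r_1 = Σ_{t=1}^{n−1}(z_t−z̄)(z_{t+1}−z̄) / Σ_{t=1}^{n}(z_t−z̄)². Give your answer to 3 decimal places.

-0.547

Mean z̄ = (44 + 52 + 50 + 40 + 58 + 48 + 53 + 49)/8 = 49.2500
Σ(z_t−z̄)(z_{t+1}−z̄) = (-14.4375) + (2.0625) + (-6.9375) + (-80.9375) + (-10.9375) + (-4.6875) + (-0.9375) = -116.8125
Denominator Σ(z_t−z̄)² = 213.5000
r_1 = -116.8125 / 213.5000 = -0.547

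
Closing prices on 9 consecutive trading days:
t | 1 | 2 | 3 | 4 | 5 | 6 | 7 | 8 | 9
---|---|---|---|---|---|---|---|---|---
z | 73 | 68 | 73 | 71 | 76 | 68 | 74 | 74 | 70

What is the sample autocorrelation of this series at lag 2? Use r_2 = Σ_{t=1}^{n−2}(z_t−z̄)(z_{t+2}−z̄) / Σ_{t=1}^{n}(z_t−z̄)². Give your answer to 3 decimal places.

0.146

Mean z̄ = (73 + 68 + 73 + 71 + 76 + 68 + 74 + 74 + 70)/9 = 71.8889
Numerator Σ_{t=1}^{7}(z_t−z̄)(z_{t+2}−z̄) = 9.1975
Denominator Σ(z_t−z̄)² = 62.8889
r_2 = 9.1975 / 62.8889 = 0.146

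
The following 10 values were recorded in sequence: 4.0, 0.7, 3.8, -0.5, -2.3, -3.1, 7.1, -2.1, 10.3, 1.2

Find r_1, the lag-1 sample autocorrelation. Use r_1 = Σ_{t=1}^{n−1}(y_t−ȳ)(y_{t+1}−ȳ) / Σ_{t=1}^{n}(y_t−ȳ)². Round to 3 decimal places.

-0.375

Mean ȳ = (4.0 + 0.7 + 3.8 − 0.5 − 2.3 − 3.1 + 7.1 − 2.1 + 10.3 + 1.2)/10 = 1.9100
Numerator Σ_{t=1}^{9}(y_t−ȳ)(y_{t+1}−ȳ) = -64.5471
Denominator Σ(y_t−ȳ)² = 171.9490
r_1 = -64.5471 / 171.9490 = -0.375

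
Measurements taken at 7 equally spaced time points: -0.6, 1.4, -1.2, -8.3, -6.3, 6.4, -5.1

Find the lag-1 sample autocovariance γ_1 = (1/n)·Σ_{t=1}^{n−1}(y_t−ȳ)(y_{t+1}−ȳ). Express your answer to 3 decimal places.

-4.674

Mean ȳ = (-0.6 + 1.4 − 1.2 − 8.3 − 6.3 + 6.4 − 5.1)/7 = -1.9571
Σ_{t=1}^{6}(y_t−ȳ)(y_{t+1}−ȳ) = -32.7176
γ_1 = -32.7176 / 7 = -4.674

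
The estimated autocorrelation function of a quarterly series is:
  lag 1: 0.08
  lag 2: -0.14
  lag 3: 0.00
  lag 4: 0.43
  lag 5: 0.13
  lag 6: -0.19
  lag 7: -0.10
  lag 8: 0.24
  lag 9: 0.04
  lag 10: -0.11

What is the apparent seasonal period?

The largest autocorrelation is r_4 = 0.43, with a weaker echo at lag 8 (0.24); the remaining lags stay at or below 0.13.
The dominant spike at lag 4 indicates a seasonal period of 4.

4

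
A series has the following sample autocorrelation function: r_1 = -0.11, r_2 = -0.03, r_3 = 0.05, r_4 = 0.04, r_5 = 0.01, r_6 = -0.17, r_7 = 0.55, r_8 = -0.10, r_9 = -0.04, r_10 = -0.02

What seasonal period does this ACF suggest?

The largest autocorrelation is r_7 = 0.55; the remaining lags stay at or below 0.05.
The dominant spike at lag 7 indicates a seasonal period of 7.

7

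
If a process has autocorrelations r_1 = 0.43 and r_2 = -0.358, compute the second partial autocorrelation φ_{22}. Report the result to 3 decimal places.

φ_{22} = (r_2 − r_1²) / (1 − r_1²)
r_1² = (0.43)² = 0.1849
Numerator = -0.358 − 0.1849 = -0.5429; denominator = 1 − 0.1849 = 0.8151
φ_{22} = -0.5429 / 0.8151 = -0.666

-0.666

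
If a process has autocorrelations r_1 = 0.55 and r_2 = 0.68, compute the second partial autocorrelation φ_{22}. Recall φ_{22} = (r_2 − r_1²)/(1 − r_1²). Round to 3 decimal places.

φ_{22} = (r_2 − r_1²) / (1 − r_1²)
r_1² = (0.55)² = 0.3025
Numerator = 0.68 − 0.3025 = 0.3775; denominator = 1 − 0.3025 = 0.6975
φ_{22} = 0.3775 / 0.6975 = 0.541

0.541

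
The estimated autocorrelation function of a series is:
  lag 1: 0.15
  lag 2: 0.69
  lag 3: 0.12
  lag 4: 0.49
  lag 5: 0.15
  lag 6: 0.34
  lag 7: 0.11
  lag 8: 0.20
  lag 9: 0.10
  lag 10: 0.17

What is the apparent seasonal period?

2

The largest autocorrelation is r_2 = 0.69, with weaker echoes at lags 4 (0.49), 6 (0.34), 8 (0.20) and 10 (0.17); the remaining lags stay at or below 0.15.
The dominant spike at lag 2 indicates a seasonal period of 2.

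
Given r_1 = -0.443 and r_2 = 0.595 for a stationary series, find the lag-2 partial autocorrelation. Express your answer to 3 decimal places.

φ_{22} = (r_2 − r_1²) / (1 − r_1²)
r_1² = (-0.443)² = 0.196249
Numerator = 0.595 − 0.1962 = 0.3988; denominator = 1 − 0.1962 = 0.8038
φ_{22} = 0.3988 / 0.8038 = 0.496

0.496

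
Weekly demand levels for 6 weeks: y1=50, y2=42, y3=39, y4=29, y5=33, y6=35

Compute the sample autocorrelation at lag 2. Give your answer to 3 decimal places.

-0.007

Mean ȳ = (50 + 42 + 39 + 29 + 33 + 35)/6 = 38.0000
Deviations from mean: 12.0000, 4.0000, 1.0000, -9.0000, -5.0000, -3.0000
Numerator Σ_{t=1}^{4}(y_t−ȳ)(y_{t+2}−ȳ) = -2.0000
Denominator Σ(y_t−ȳ)² = 276.0000
r_2 = -2.0000 / 276.0000 = -0.007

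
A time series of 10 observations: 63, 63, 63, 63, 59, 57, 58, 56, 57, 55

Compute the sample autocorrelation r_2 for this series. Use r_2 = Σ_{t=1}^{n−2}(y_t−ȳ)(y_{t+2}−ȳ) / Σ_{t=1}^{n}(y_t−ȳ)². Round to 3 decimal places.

Mean ȳ = (63 + 63 + 63 + 63 + 59 + 57 + 58 + 56 + 57 + 55)/10 = 59.4000
Numerator Σ_{t=1}^{8}(y_t−ȳ)(y_{t+2}−ȳ) = 42.8800
Denominator Σ(y_t−ȳ)² = 96.4000
r_2 = 42.8800 / 96.4000 = 0.445

0.445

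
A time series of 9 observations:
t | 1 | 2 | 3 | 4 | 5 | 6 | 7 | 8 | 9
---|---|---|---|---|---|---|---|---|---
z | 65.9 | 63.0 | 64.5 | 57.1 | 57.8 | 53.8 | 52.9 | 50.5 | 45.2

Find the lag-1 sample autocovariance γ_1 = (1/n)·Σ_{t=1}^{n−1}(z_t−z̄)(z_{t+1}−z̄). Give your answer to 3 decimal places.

Mean z̄ = (65.9 + 63.0 + 64.5 + 57.1 + 57.8 + 53.8 + 52.9 + 50.5 + 45.2)/9 = 56.7444
Σ_{t=1}^{8}(z_t−z̄)(z_{t+1}−z̄) = 213.2280
γ_1 = 213.2280 / 9 = 23.692

23.692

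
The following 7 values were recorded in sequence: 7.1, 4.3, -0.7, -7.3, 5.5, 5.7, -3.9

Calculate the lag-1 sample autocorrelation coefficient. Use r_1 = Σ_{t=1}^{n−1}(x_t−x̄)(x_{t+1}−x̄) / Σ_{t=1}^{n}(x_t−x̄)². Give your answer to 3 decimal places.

Mean x̄ = (7.1 + 4.3 − 0.7 − 7.3 + 5.5 + 5.7 − 3.9)/7 = 1.5286
Deviations from mean: 5.5714, 2.7714, -2.2286, -8.8286, 3.9714, 4.1714, -5.4286
Σ(x_t−x̄)(x_{t+1}−x̄) = (15.4408) + (-6.1763) + (19.6751) + (-35.0620) + (16.5665) + (-22.6449) = -12.2008
Denominator Σ(x_t−x̄)² = 184.2743
r_1 = -12.2008 / 184.2743 = -0.066

-0.066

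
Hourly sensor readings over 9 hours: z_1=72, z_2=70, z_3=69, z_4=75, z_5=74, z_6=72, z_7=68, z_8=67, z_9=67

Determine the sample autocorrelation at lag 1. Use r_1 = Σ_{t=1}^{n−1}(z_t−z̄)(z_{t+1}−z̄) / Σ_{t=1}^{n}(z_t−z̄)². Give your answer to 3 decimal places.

Mean z̄ = (72 + 70 + 69 + 75 + 74 + 72 + 68 + 67 + 67)/9 = 70.4444
Numerator Σ_{t=1}^{8}(z_t−z̄)(z_{t+1}−z̄) = 31.5802
Denominator Σ(z_t−z̄)² = 70.2222
r_1 = 31.5802 / 70.2222 = 0.450

0.450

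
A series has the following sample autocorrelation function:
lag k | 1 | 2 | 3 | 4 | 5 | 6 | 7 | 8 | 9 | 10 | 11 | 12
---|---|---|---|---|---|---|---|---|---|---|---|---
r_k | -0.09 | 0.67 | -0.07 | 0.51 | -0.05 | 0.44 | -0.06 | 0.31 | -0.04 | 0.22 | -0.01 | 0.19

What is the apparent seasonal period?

The largest autocorrelation is r_2 = 0.67, with weaker echoes at lags 4 (0.51), 6 (0.44), 8 (0.31), 10 (0.22) and 12 (0.19); the remaining lags stay at or below -0.01.
The dominant spike at lag 2 indicates a seasonal period of 2.

2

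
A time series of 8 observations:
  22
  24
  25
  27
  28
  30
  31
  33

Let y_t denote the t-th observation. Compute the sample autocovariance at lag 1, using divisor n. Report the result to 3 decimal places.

Mean ȳ = (22 + 24 + 25 + 27 + 28 + 30 + 31 + 33)/8 = 27.5000
Σ_{t=1}^{7}(y_t−ȳ)(y_{t+1}−ȳ) = 58.2500
γ_1 = 58.2500 / 8 = 7.281

7.281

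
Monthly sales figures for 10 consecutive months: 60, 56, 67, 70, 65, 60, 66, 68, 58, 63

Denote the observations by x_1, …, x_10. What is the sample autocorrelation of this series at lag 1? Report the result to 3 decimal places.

Mean x̄ = (60 + 56 + 67 + 70 + 65 + 60 + 66 + 68 + 58 + 63)/10 = 63.3000
Numerator Σ_{t=1}^{9}(x_t−x̄)(x_{t+1}−x̄) = 8.1100
Denominator Σ(x_t−x̄)² = 194.1000
r_1 = 8.1100 / 194.1000 = 0.042

0.042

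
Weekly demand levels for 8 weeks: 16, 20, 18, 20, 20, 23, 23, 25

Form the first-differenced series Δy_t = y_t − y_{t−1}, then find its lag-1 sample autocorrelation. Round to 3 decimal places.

First differences Δy: 4, -2, 2, 0, 3, 0, 2
Mean of differences = 1.2857
Numerator Σ(Δy_t−Δȳ)(Δy_{t+1}−Δȳ) = -17.5102
Denominator Σ(Δy_t−Δȳ)² = 25.4286
r_1(Δy) = -17.5102 / 25.4286 = -0.689

-0.689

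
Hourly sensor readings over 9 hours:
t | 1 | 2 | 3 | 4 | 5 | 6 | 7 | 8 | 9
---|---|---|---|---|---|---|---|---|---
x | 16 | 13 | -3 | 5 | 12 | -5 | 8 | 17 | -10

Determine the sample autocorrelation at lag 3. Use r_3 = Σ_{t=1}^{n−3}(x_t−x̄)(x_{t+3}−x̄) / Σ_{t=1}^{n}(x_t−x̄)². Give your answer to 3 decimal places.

0.482

Mean x̄ = (16 + 13 − 3 + 5 + 12 − 5 + 8 + 17 − 10)/9 = 5.8889
Σ(x_t−x̄)(x_{t+3}−x̄) = (-8.9877) + (43.4568) + (96.7901) + (-1.8765) + (67.9012) + (173.0123) = 370.2963
Denominator Σ(x_t−x̄)² = 768.8889
r_3 = 370.2963 / 768.8889 = 0.482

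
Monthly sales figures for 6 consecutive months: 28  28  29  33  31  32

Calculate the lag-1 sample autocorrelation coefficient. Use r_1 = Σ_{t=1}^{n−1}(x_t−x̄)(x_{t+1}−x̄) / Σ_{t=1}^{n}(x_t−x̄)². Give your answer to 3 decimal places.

Mean x̄ = (28 + 28 + 29 + 33 + 31 + 32)/6 = 30.1667
Numerator Σ_{t=1}^{5}(x_t−x̄)(x_{t+1}−x̄) = 7.8056
Denominator Σ(x_t−x̄)² = 22.8333
r_1 = 7.8056 / 22.8333 = 0.342

0.342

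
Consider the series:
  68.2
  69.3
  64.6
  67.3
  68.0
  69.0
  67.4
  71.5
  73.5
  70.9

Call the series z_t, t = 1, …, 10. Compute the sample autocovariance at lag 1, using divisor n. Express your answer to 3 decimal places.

2.338

Mean z̄ = (68.2 + 69.3 + 64.6 + 67.3 + 68.0 + 69.0 + 67.4 + 71.5 + 73.5 + 70.9)/10 = 68.9700
Σ_{t=1}^{9}(z_t−z̄)(z_{t+1}−z̄) = 23.3771
γ_1 = 23.3771 / 10 = 2.338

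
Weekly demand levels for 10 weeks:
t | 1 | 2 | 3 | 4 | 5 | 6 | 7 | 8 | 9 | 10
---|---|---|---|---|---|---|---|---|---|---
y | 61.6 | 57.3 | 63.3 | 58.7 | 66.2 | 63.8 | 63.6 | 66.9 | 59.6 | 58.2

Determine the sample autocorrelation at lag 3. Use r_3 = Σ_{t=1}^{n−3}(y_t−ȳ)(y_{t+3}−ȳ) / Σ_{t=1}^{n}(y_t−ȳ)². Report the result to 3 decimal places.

Mean ȳ = (61.6 + 57.3 + 63.3 + 58.7 + 66.2 + 63.8 + 63.6 + 66.9 + 59.6 + 58.2)/10 = 61.9200
Numerator Σ_{t=1}^{7}(y_t−ȳ)(y_{t+3}−ȳ) = -10.8552
Denominator Σ(y_t−ȳ)² = 102.4160
r_3 = -10.8552 / 102.4160 = -0.106

-0.106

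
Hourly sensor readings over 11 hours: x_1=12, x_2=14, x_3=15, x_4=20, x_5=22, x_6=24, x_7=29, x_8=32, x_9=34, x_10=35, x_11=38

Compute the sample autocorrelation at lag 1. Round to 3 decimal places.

0.748

Mean x̄ = (12 + 14 + 15 + 20 + 22 + 24 + 29 + 32 + 34 + 35 + 38)/11 = 25.0000
Numerator Σ_{t=1}^{10}(x_t−x̄)(x_{t+1}−x̄) = 628.0000
Denominator Σ(x_t−x̄)² = 840.0000
r_1 = 628.0000 / 840.0000 = 0.748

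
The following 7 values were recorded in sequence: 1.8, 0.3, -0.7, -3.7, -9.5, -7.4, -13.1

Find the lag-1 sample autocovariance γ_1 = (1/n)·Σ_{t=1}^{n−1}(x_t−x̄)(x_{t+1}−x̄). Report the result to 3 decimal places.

12.445

Mean x̄ = (1.8 + 0.3 − 0.7 − 3.7 − 9.5 − 7.4 − 13.1)/7 = -4.6143
Deviations: 6.4143, 4.9143, 3.9143, 0.9143, -4.8857, -2.7857, -8.4857
Σ_{t=1}^{6}(x_t−x̄)(x_{t+1}−x̄) = 87.1184
γ_1 = 87.1184 / 7 = 12.445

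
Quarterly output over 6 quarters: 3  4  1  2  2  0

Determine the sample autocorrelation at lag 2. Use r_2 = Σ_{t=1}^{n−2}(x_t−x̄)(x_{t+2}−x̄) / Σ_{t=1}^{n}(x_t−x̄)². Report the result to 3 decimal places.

-0.100

Mean x̄ = (3 + 4 + 1 + 2 + 2 + 0)/6 = 2.0000
Deviations from mean: 1.0000, 2.0000, -1.0000, 0.0000, 0.0000, -2.0000
Numerator Σ_{t=1}^{4}(x_t−x̄)(x_{t+2}−x̄) = -1.0000
Denominator Σ(x_t−x̄)² = 10.0000
r_2 = -1.0000 / 10.0000 = -0.100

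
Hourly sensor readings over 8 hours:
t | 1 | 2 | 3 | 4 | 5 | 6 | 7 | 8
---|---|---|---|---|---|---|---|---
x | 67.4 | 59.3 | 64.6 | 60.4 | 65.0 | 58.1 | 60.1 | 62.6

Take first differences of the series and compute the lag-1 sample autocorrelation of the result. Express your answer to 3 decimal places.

First differences Δx: -8.1, 5.3, -4.2, 4.6, -6.9, 2.0, 2.5
Mean of differences = -0.6857
Numerator Σ(Δx_t−Δx̄)(Δx_{t+1}−Δx̄) = -124.9716
Denominator Σ(Δx_t−Δx̄)² = 187.0686
r_1(Δx) = -124.9716 / 187.0686 = -0.668

-0.668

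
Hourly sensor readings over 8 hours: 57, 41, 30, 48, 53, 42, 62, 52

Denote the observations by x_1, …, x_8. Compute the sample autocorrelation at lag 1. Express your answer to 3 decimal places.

Mean x̄ = (57 + 41 + 30 + 48 + 53 + 42 + 62 + 52)/8 = 48.1250
Deviations from mean: 8.8750, -7.1250, -18.1250, -0.1250, 4.8750, -6.1250, 13.8750, 3.8750
Numerator Σ_{t=1}^{7}(x_t−x̄)(x_{t+1}−x̄) = 6.4844
Denominator Σ(x_t−x̄)² = 726.8750
r_1 = 6.4844 / 726.8750 = 0.009

0.009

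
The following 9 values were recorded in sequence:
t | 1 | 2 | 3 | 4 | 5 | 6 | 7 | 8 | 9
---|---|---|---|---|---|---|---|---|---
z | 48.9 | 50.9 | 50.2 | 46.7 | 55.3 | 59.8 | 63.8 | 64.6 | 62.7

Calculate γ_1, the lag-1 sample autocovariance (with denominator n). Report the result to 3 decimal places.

30.869

Mean z̄ = (48.9 + 50.9 + 50.2 + 46.7 + 55.3 + 59.8 + 63.8 + 64.6 + 62.7)/9 = 55.8778
Σ_{t=1}^{8}(z_t−z̄)(z_{t+1}−z̄) = 277.8195
γ_1 = 277.8195 / 9 = 30.869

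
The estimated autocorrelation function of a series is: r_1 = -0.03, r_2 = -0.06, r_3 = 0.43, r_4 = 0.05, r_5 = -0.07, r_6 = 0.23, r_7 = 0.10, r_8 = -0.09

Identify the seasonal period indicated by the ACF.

The largest autocorrelation is r_3 = 0.43, with a weaker echo at lag 6 (0.23); the remaining lags stay at or below 0.10.
The dominant spike at lag 3 indicates a seasonal period of 3.

3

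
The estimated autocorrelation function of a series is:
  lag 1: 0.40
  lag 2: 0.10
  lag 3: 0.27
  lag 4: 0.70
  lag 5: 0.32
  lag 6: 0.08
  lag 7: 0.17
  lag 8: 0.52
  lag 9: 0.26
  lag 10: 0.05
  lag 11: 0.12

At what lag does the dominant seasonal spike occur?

4

The largest autocorrelation is r_4 = 0.70, with a weaker echo at lag 8 (0.52); the remaining lags stay at or below 0.40. The elevated value at lag 1 (0.40), dropping to 0.10 at lag 2, reflects decaying short-term dependence rather than seasonality.
The dominant spike at lag 4 indicates a seasonal period of 4.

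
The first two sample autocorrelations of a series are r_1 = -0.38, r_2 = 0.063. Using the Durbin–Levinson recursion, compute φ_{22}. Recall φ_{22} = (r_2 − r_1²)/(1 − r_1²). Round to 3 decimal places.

-0.095

φ_{22} = (r_2 − r_1²) / (1 − r_1²)
r_1² = (-0.38)² = 0.1444
Numerator = 0.063 − 0.1444 = -0.0814; denominator = 1 − 0.1444 = 0.8556
φ_{22} = -0.0814 / 0.8556 = -0.095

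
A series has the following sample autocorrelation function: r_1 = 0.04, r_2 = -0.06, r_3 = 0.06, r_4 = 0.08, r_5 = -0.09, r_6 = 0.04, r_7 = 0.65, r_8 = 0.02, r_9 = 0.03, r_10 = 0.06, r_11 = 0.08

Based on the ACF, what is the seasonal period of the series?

The largest autocorrelation is r_7 = 0.65; the remaining lags stay at or below 0.08.
The dominant spike at lag 7 indicates a seasonal period of 7.

7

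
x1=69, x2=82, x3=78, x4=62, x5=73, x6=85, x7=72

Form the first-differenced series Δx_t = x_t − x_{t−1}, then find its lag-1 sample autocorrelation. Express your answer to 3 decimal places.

First differences Δx: 13, -4, -16, 11, 12, -13
Mean of differences = 0.5000
Numerator Σ(Δx_t−Δx̄)(Δx_{t+1}−Δx̄) = -189.7500
Denominator Σ(Δx_t−Δx̄)² = 873.5000
r_1(Δx) = -189.7500 / 873.5000 = -0.217

-0.217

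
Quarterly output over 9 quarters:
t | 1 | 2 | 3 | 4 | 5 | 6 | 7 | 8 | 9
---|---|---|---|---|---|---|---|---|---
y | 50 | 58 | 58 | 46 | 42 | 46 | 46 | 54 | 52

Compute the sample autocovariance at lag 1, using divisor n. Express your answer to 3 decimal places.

Mean ȳ = (50 + 58 + 58 + 46 + 42 + 46 + 46 + 54 + 52)/9 = 50.2222
Σ_{t=1}^{8}(y_t−ȳ)(y_{t+1}−ȳ) = 103.9506
γ_1 = 103.9506 / 9 = 11.550

11.550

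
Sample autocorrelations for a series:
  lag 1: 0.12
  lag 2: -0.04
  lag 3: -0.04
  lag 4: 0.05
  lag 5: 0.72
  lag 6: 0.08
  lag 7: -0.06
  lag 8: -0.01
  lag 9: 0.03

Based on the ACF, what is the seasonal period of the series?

The largest autocorrelation is r_5 = 0.72; the remaining lags stay at or below 0.12.
The dominant spike at lag 5 indicates a seasonal period of 5.

5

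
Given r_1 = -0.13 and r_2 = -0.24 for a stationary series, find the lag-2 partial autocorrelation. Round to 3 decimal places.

φ_{22} = (r_2 − r_1²) / (1 − r_1²)
r_1² = (-0.13)² = 0.0169
Numerator = -0.24 − 0.0169 = -0.2569; denominator = 1 − 0.0169 = 0.9831
φ_{22} = -0.2569 / 0.9831 = -0.261

-0.261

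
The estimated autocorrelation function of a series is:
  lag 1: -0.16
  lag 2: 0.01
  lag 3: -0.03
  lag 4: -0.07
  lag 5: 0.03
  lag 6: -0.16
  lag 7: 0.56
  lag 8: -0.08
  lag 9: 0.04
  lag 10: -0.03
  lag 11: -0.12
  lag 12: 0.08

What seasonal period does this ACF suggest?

The largest autocorrelation is r_7 = 0.56; the remaining lags stay at or below 0.08.
The dominant spike at lag 7 indicates a seasonal period of 7.

7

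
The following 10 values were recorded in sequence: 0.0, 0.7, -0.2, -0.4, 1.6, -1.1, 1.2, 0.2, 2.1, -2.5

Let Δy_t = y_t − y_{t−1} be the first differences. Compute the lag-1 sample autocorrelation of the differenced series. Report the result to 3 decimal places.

First differences Δy: 0.7, -0.9, -0.2, 2.0, -2.7, 2.3, -1.0, 1.9, -4.6
Mean of differences = -0.2778
Numerator Σ(Δy_t−Δȳ)(Δy_{t+1}−Δȳ) = -25.0883
Denominator Σ(Δy_t−Δȳ)² = 42.9956
r_1(Δy) = -25.0883 / 42.9956 = -0.584

-0.584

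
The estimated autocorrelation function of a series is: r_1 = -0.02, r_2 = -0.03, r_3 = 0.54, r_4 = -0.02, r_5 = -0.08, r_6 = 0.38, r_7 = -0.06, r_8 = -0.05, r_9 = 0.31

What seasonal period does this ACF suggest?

The largest autocorrelation is r_3 = 0.54, with weaker echoes at lags 6 (0.38) and 9 (0.31); the remaining lags stay at or below -0.02.
The dominant spike at lag 3 indicates a seasonal period of 3.

3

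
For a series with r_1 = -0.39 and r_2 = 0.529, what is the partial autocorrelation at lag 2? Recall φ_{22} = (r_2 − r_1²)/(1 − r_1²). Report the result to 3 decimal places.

0.445

φ_{22} = (r_2 − r_1²) / (1 − r_1²)
r_1² = (-0.39)² = 0.1521
Numerator = 0.529 − 0.1521 = 0.3769; denominator = 1 − 0.1521 = 0.8479
φ_{22} = 0.3769 / 0.8479 = 0.445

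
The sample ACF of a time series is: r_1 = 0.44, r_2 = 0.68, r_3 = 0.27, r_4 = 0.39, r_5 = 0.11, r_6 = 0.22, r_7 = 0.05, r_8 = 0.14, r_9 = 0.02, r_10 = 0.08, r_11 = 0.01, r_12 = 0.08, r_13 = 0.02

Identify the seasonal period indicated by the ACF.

The largest autocorrelation is r_2 = 0.68; the remaining lags stay at or below 0.44.
The dominant spike at lag 2 indicates a seasonal period of 2.

2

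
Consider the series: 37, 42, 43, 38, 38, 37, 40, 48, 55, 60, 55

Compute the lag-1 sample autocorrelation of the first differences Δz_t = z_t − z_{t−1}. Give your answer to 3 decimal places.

0.268

First differences Δz: 5, 1, -5, 0, -1, 3, 8, 7, 5, -5
Mean of differences = 1.8000
Numerator Σ(Δz_t−Δz̄)(Δz_{t+1}−Δz̄) = 51.3600
Denominator Σ(Δz_t−Δz̄)² = 191.6000
r_1(Δz) = 51.3600 / 191.6000 = 0.268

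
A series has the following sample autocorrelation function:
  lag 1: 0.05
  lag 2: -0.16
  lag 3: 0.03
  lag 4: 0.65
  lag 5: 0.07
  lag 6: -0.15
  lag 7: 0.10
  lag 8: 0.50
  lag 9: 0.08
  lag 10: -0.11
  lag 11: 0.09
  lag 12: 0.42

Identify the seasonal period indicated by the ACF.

4

The largest autocorrelation is r_4 = 0.65, with weaker echoes at lags 8 (0.50) and 12 (0.42); the remaining lags stay at or below 0.10.
The dominant spike at lag 4 indicates a seasonal period of 4.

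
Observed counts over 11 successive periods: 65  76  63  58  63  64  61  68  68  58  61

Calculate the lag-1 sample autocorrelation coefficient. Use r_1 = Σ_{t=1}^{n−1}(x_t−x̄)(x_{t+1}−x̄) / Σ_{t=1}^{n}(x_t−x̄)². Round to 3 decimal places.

0.036

Mean x̄ = (65 + 76 + 63 + 58 + 63 + 64 + 61 + 68 + 68 + 58 + 61)/11 = 64.0909
Numerator Σ_{t=1}^{10}(x_t−x̄)(x_{t+1}−x̄) = 9.7190
Denominator Σ(x_t−x̄)² = 268.9091
r_1 = 9.7190 / 268.9091 = 0.036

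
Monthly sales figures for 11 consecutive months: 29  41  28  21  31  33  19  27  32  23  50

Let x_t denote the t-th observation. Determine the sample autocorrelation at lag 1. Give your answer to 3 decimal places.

-0.220

Mean x̄ = (29 + 41 + 28 + 21 + 31 + 33 + 19 + 27 + 32 + 23 + 50)/11 = 30.3636
Numerator Σ_{t=1}^{10}(x_t−x̄)(x_{t+1}−x̄) = -175.6777
Denominator Σ(x_t−x̄)² = 798.5455
r_1 = -175.6777 / 798.5455 = -0.220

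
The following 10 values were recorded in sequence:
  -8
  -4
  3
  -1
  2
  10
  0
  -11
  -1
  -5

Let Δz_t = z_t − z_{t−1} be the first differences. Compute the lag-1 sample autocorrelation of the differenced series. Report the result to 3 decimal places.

-0.223

First differences Δz: 4, 7, -4, 3, 8, -10, -11, 10, -4
Mean of differences = 0.3333
Numerator Σ(Δz_t−Δz̄)(Δz_{t+1}−Δz̄) = -109.1111
Denominator Σ(Δz_t−Δz̄)² = 490.0000
r_1(Δz) = -109.1111 / 490.0000 = -0.223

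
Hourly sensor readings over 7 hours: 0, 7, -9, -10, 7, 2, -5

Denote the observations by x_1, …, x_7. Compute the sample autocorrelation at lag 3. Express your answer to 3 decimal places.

0.220

Mean x̄ = (0 + 7 − 9 − 10 + 7 + 2 − 5)/7 = -1.1429
Deviations from mean: 1.1429, 8.1429, -7.8571, -8.8571, 8.1429, 3.1429, -3.8571
Σ(x_t−x̄)(x_{t+3}−x̄) = (-10.1224) + (66.3061) + (-24.6939) + (34.1633) = 65.6531
Denominator Σ(x_t−x̄)² = 298.8571
r_3 = 65.6531 / 298.8571 = 0.220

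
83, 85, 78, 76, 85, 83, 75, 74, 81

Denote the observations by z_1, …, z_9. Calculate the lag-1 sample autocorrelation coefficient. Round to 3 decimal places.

Mean z̄ = (83 + 85 + 78 + 76 + 85 + 83 + 75 + 74 + 81)/9 = 80.0000
Numerator Σ_{t=1}^{8}(z_t−z̄)(z_{t+1}−z̄) = 17.0000
Denominator Σ(z_t−z̄)² = 150.0000
r_1 = 17.0000 / 150.0000 = 0.113

0.113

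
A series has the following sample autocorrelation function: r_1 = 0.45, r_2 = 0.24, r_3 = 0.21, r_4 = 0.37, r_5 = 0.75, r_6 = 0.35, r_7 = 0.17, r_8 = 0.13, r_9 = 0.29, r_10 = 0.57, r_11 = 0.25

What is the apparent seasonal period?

5

The largest autocorrelation is r_5 = 0.75, with a weaker echo at lag 10 (0.57); the remaining lags stay at or below 0.45. The elevated value at lag 1 (0.45), dropping to 0.24 at lag 2, reflects decaying short-term dependence rather than seasonality.
The dominant spike at lag 5 indicates a seasonal period of 5.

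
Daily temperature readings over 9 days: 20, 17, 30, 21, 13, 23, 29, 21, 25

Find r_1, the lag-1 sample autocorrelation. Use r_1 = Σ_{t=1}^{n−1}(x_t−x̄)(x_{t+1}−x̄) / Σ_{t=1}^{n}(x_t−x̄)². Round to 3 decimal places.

Mean x̄ = (20 + 17 + 30 + 21 + 13 + 23 + 29 + 21 + 25)/9 = 22.1111
Numerator Σ_{t=1}^{8}(x_t−x̄)(x_{t+1}−x̄) = -41.0123
Denominator Σ(x_t−x̄)² = 234.8889
r_1 = -41.0123 / 234.8889 = -0.175

-0.175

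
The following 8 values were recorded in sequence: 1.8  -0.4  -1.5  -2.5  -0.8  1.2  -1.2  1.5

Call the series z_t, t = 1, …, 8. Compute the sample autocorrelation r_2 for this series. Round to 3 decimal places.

Mean z̄ = (1.8 − 0.4 − 1.5 − 2.5 − 0.8 + 1.2 − 1.2 + 1.5)/8 = -0.2375
Deviations from mean: 2.0375, -0.1625, -1.2625, -2.2625, -0.5625, 1.4375, -0.9625, 1.7375
Numerator Σ_{t=1}^{6}(z_t−z̄)(z_{t+2}−z̄) = -1.7078
Denominator Σ(z_t−z̄)² = 17.2188
r_2 = -1.7078 / 17.2188 = -0.099

-0.099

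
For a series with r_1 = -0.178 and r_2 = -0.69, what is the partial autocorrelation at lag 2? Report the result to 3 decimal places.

φ_{22} = (r_2 − r_1²) / (1 − r_1²)
r_1² = (-0.178)² = 0.031684
Numerator = -0.69 − 0.0317 = -0.7217; denominator = 1 − 0.0317 = 0.9683
φ_{22} = -0.7217 / 0.9683 = -0.745

-0.745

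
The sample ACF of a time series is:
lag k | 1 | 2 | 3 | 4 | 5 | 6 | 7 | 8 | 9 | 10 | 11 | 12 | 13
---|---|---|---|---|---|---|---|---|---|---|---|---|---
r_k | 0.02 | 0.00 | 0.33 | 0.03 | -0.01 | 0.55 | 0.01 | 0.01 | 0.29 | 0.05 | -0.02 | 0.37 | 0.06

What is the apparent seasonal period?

The largest autocorrelation is r_6 = 0.55, with a weaker echo at lag 12 (0.37); the remaining lags stay at or below 0.33.
The dominant spike at lag 6 indicates a seasonal period of 6.

6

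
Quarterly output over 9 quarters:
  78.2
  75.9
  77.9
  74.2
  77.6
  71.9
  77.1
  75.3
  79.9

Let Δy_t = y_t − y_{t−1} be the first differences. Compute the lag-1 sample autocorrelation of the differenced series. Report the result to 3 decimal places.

-0.772

First differences Δy: -2.3, 2.0, -3.7, 3.4, -5.7, 5.2, -1.8, 4.6
Mean of differences = 0.2125
Numerator Σ(Δy_t−Δȳ)(Δy_{t+1}−Δȳ) = -91.1577
Denominator Σ(Δy_t−Δȳ)² = 118.1088
r_1(Δy) = -91.1577 / 118.1088 = -0.772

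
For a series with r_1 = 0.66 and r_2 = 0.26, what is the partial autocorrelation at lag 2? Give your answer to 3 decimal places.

-0.311

φ_{22} = (r_2 − r_1²) / (1 − r_1²)
r_1² = (0.66)² = 0.4356
Numerator = 0.26 − 0.4356 = -0.1756; denominator = 1 − 0.4356 = 0.5644
φ_{22} = -0.1756 / 0.5644 = -0.311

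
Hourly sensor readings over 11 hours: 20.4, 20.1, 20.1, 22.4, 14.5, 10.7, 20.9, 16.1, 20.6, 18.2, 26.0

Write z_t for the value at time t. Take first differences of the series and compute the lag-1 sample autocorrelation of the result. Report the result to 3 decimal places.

First differences Δz: -0.3, 0.0, 2.3, -7.9, -3.8, 10.2, -4.8, 4.5, -2.4, 7.8
Mean of differences = 0.5600
Numerator Σ(Δz_t−Δz̄)(Δz_{t+1}−Δz̄) = -126.2396
Denominator Σ(Δz_t−Δz̄)² = 293.0240
r_1(Δz) = -126.2396 / 293.0240 = -0.431

-0.431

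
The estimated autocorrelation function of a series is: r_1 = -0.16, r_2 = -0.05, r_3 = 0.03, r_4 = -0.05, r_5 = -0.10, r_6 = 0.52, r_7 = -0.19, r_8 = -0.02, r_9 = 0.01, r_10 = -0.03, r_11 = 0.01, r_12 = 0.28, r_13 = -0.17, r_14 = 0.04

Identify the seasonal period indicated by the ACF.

The largest autocorrelation is r_6 = 0.52, with a weaker echo at lag 12 (0.28); the remaining lags stay at or below 0.04.
The dominant spike at lag 6 indicates a seasonal period of 6.

6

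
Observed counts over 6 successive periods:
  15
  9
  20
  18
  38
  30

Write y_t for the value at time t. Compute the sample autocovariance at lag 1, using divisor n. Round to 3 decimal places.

Mean ȳ = (15 + 9 + 20 + 18 + 38 + 30)/6 = 21.6667
Σ_{t=1}^{5}(y_t−ȳ)(y_{t+1}−ȳ) = 187.8889
γ_1 = 187.8889 / 6 = 31.315

31.315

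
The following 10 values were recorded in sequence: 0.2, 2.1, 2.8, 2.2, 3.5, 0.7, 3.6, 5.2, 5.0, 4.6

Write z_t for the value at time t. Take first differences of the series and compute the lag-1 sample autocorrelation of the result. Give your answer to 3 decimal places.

-0.386

First differences Δz: 1.9, 0.7, -0.6, 1.3, -2.8, 2.9, 1.6, -0.2, -0.4
Mean of differences = 0.4889
Numerator Σ(Δz_t−Δz̄)(Δz_{t+1}−Δz̄) = -8.8868
Denominator Σ(Δz_t−Δz̄)² = 23.0089
r_1(Δz) = -8.8868 / 23.0089 = -0.386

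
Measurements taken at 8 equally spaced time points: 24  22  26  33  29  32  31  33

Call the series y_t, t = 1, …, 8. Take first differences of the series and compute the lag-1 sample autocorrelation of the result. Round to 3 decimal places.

First differences Δy: -2, 4, 7, -4, 3, -1, 2
Mean of differences = 1.2857
Numerator Σ(Δy_t−Δȳ)(Δy_{t+1}−Δȳ) = -38.2245
Denominator Σ(Δy_t−Δȳ)² = 87.4286
r_1(Δy) = -38.2245 / 87.4286 = -0.437

-0.437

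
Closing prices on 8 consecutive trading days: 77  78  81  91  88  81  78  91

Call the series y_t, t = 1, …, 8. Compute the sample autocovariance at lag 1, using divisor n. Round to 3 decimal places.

Mean ȳ = (77 + 78 + 81 + 91 + 88 + 81 + 78 + 91)/8 = 83.1250
Σ_{t=1}^{7}(y_t−ȳ)(y_{t+1}−ȳ) = 24.1094
γ_1 = 24.1094 / 8 = 3.014

3.014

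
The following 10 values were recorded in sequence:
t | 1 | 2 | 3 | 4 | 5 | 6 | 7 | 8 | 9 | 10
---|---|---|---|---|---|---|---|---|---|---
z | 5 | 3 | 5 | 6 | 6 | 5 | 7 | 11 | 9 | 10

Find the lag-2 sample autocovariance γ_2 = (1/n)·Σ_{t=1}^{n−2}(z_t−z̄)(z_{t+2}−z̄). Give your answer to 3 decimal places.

Mean z̄ = (5 + 3 + 5 + 6 + 6 + 5 + 7 + 11 + 9 + 10)/10 = 6.7000
Σ_{t=1}^{8}(z_t−z̄)(z_{t+2}−z̄) = 15.2200
γ_2 = 15.2200 / 10 = 1.522

1.522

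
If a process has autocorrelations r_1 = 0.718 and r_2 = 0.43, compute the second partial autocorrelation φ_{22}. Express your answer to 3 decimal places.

φ_{22} = (r_2 − r_1²) / (1 − r_1²)
r_1² = (0.718)² = 0.515524
Numerator = 0.43 − 0.5155 = -0.0855; denominator = 1 − 0.5155 = 0.4845
φ_{22} = -0.0855 / 0.4845 = -0.177

-0.177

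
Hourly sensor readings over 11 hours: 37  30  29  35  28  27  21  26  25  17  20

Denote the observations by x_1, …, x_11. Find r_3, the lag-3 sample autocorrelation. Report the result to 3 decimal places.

Mean x̄ = (37 + 30 + 29 + 35 + 28 + 27 + 21 + 26 + 25 + 17 + 20)/11 = 26.8182
Numerator Σ_{t=1}^{8}(x_t−x̄)(x_{t+3}−x̄) = 101.2645
Denominator Σ(x_t−x̄)² = 367.6364
r_3 = 101.2645 / 367.6364 = 0.275

0.275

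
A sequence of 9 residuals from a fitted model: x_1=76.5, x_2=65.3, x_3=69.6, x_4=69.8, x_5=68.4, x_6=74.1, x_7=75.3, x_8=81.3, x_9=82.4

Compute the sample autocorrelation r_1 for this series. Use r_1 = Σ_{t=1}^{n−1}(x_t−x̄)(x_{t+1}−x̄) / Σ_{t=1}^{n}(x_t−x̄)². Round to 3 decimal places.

Mean x̄ = (76.5 + 65.3 + 69.6 + 69.8 + 68.4 + 74.1 + 75.3 + 81.3 + 82.4)/9 = 73.6333
Numerator Σ_{t=1}^{8}(x_t−x̄)(x_{t+1}−x̄) = 123.5689
Denominator Σ(x_t−x̄)² = 274.6400
r_1 = 123.5689 / 274.6400 = 0.450

0.450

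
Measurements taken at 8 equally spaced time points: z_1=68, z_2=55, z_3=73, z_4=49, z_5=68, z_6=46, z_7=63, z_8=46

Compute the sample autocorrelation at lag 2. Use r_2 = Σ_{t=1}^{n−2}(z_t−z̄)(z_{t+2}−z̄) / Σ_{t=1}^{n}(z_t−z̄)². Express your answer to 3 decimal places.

Mean z̄ = (68 + 55 + 73 + 49 + 68 + 46 + 63 + 46)/8 = 58.5000
Deviations from mean: 9.5000, -3.5000, 14.5000, -9.5000, 9.5000, -12.5000, 4.5000, -12.5000
Σ(z_t−z̄)(z_{t+2}−z̄) = (137.7500) + (33.2500) + (137.7500) + (118.7500) + (42.7500) + (156.2500) = 626.5000
Denominator Σ(z_t−z̄)² = 826.0000
r_2 = 626.5000 / 826.0000 = 0.758

0.758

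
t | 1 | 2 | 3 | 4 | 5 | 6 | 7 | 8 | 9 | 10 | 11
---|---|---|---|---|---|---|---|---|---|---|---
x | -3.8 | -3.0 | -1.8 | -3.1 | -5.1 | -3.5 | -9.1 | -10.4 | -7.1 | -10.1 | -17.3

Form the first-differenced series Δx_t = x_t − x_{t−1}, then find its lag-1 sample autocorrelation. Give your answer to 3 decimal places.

First differences Δx: 0.8, 1.2, -1.3, -2.0, 1.6, -5.6, -1.3, 3.3, -3.0, -7.2
Mean of differences = -1.3500
Numerator Σ(Δx_t−Δx̄)(Δx_{t+1}−Δx̄) = -6.8775
Denominator Σ(Δx_t−Δx̄)² = 96.8850
r_1(Δx) = -6.8775 / 96.8850 = -0.071

-0.071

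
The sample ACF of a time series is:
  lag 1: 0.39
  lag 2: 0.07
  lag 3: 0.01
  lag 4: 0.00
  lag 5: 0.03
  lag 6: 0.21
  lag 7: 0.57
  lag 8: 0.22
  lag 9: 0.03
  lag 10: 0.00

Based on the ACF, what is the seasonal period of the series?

7

The largest autocorrelation is r_7 = 0.57; the remaining lags stay at or below 0.39. The elevated value at lag 1 (0.39), dropping to 0.07 at lag 2, reflects decaying short-term dependence rather than seasonality.
The dominant spike at lag 7 indicates a seasonal period of 7.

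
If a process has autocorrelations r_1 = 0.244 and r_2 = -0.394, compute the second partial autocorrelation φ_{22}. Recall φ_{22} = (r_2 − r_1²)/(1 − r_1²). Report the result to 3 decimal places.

φ_{22} = (r_2 − r_1²) / (1 − r_1²)
r_1² = (0.244)² = 0.059536
Numerator = -0.394 − 0.0595 = -0.4535; denominator = 1 − 0.0595 = 0.9405
φ_{22} = -0.4535 / 0.9405 = -0.482

-0.482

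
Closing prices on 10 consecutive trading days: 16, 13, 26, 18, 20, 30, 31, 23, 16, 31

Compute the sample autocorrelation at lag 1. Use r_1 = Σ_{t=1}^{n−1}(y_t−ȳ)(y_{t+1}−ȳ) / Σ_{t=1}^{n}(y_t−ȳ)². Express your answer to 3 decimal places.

0.035

Mean ȳ = (16 + 13 + 26 + 18 + 20 + 30 + 31 + 23 + 16 + 31)/10 = 22.4000
Numerator Σ_{t=1}^{9}(y_t−ȳ)(y_{t+1}−ȳ) = 14.4400
Denominator Σ(y_t−ȳ)² = 414.4000
r_1 = 14.4400 / 414.4000 = 0.035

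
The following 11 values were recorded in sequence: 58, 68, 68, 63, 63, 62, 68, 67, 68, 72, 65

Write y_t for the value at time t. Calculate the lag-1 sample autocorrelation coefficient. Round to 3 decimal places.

0.044

Mean ȳ = (58 + 68 + 68 + 63 + 63 + 62 + 68 + 67 + 68 + 72 + 65)/11 = 65.6364
Numerator Σ_{t=1}^{10}(y_t−ȳ)(y_{t+1}−ȳ) = 6.6860
Denominator Σ(y_t−ȳ)² = 150.5455
r_1 = 6.6860 / 150.5455 = 0.044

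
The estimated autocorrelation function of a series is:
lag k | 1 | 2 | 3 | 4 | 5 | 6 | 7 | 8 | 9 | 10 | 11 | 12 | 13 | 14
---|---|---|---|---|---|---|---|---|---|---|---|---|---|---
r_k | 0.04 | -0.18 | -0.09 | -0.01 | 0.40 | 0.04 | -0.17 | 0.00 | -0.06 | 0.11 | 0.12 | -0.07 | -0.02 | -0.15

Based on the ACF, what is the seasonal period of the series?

5

The largest autocorrelation is r_5 = 0.40; the remaining lags stay at or below 0.12.
The dominant spike at lag 5 indicates a seasonal period of 5.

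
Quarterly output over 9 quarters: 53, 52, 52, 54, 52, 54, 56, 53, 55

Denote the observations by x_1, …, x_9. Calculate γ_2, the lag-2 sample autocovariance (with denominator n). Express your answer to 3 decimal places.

Mean x̄ = (53 + 52 + 52 + 54 + 52 + 54 + 56 + 53 + 55)/9 = 53.4444
Σ_{t=1}^{7}(x_t−x̄)(x_{t+2}−x̄) = 2.2716
γ_2 = 2.2716 / 9 = 0.252

0.252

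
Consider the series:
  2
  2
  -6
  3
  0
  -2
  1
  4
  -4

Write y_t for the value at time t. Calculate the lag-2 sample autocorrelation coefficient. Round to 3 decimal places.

-0.267

Mean ȳ = (2 + 2 − 6 + 3 + 0 − 2 + 1 + 4 − 4)/9 = 0.0000
Numerator Σ_{t=1}^{7}(y_t−ȳ)(y_{t+2}−ȳ) = -24.0000
Denominator Σ(y_t−ȳ)² = 90.0000
r_2 = -24.0000 / 90.0000 = -0.267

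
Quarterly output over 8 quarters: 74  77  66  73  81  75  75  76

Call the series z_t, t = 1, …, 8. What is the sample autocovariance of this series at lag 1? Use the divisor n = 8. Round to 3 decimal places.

-1.908

Mean z̄ = (74 + 77 + 66 + 73 + 81 + 75 + 75 + 76)/8 = 74.6250
Σ_{t=1}^{7}(z_t−z̄)(z_{t+1}−z̄) = -15.2656
γ_1 = -15.2656 / 8 = -1.908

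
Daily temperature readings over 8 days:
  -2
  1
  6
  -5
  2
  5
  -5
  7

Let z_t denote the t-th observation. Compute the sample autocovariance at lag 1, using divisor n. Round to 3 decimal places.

Mean z̄ = (-2 + 1 + 6 − 5 + 2 + 5 − 5 + 7)/8 = 1.1250
Σ_{t=1}^{7}(z_t−z̄)(z_{t+1}−z̄) = -91.7656
γ_1 = -91.7656 / 8 = -11.471

-11.471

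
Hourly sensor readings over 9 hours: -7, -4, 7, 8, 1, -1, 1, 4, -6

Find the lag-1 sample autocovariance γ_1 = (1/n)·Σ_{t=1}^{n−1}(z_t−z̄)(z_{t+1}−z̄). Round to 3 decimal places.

4.062

Mean z̄ = (-7 − 4 + 7 + 8 + 1 − 1 + 1 + 4 − 6)/9 = 0.3333
Σ_{t=1}^{8}(z_t−z̄)(z_{t+1}−z̄) = 36.5556
γ_1 = 36.5556 / 9 = 4.062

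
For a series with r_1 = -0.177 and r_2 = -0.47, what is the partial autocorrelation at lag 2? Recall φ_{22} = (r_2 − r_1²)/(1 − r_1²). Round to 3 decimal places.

φ_{22} = (r_2 − r_1²) / (1 − r_1²)
r_1² = (-0.177)² = 0.031329
Numerator = -0.47 − 0.0313 = -0.5013; denominator = 1 − 0.0313 = 0.9687
φ_{22} = -0.5013 / 0.9687 = -0.518

-0.518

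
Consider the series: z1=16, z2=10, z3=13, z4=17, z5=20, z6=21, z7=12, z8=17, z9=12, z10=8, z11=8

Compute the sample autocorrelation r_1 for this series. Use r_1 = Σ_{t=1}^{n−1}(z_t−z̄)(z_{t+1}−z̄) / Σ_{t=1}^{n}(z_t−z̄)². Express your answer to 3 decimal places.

Mean z̄ = (16 + 10 + 13 + 17 + 20 + 21 + 12 + 17 + 12 + 8 + 8)/11 = 14.0000
Numerator Σ_{t=1}^{10}(z_t−z̄)(z_{t+1}−z̄) = 75.0000
Denominator Σ(z_t−z̄)² = 204.0000
r_1 = 75.0000 / 204.0000 = 0.368

0.368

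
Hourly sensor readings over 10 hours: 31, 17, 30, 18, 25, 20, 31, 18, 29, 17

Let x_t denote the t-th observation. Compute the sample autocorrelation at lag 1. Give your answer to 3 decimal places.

Mean x̄ = (31 + 17 + 30 + 18 + 25 + 20 + 31 + 18 + 29 + 17)/10 = 23.6000
Numerator Σ_{t=1}^{9}(x_t−x̄)(x_{t+1}−x̄) = -273.7600
Denominator Σ(x_t−x̄)² = 344.4000
r_1 = -273.7600 / 344.4000 = -0.795

-0.795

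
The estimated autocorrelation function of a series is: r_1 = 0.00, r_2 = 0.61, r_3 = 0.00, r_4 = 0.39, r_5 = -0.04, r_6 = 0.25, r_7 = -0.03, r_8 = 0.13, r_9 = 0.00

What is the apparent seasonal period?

2

The largest autocorrelation is r_2 = 0.61, with weaker echoes at lags 4 (0.39) and 6 (0.25); the remaining lags stay at or below 0.13.
The dominant spike at lag 2 indicates a seasonal period of 2.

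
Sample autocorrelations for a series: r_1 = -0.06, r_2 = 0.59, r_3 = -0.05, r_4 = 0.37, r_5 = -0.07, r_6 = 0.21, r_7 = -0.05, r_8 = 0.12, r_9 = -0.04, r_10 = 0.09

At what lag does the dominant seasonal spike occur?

The largest autocorrelation is r_2 = 0.59, with weaker echoes at lags 4 (0.37) and 6 (0.21); the remaining lags stay at or below 0.12.
The dominant spike at lag 2 indicates a seasonal period of 2.

2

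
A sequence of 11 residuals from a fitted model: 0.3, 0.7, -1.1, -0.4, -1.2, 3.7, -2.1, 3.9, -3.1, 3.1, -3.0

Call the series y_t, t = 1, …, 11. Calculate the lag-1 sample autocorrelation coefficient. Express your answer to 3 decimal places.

-0.791

Mean ȳ = (0.3 + 0.7 − 1.1 − 0.4 − 1.2 + 3.7 − 2.1 + 3.9 − 3.1 + 3.1 − 3.0)/11 = 0.0727
Numerator Σ_{t=1}^{10}(y_t−ȳ)(y_{t+1}−ȳ) = -51.2998
Denominator Σ(y_t−ȳ)² = 64.8618
r_1 = -51.2998 / 64.8618 = -0.791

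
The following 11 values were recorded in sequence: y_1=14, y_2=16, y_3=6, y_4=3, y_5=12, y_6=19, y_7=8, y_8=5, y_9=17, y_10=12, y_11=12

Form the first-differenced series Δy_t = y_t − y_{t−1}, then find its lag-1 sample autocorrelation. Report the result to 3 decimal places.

-0.175

First differences Δy: 2, -10, -3, 9, 7, -11, -3, 12, -5, 0
Mean of differences = -0.2000
Numerator Σ(Δy_t−Δȳ)(Δy_{t+1}−Δȳ) = -94.8400
Denominator Σ(Δy_t−Δȳ)² = 541.6000
r_1(Δy) = -94.8400 / 541.6000 = -0.175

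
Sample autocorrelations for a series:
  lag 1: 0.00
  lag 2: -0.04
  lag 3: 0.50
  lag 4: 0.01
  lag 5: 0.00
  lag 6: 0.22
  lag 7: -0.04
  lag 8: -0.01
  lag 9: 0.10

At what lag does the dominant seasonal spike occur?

The largest autocorrelation is r_3 = 0.50, with a weaker echo at lag 6 (0.22); the remaining lags stay at or below 0.10.
The dominant spike at lag 3 indicates a seasonal period of 3.

3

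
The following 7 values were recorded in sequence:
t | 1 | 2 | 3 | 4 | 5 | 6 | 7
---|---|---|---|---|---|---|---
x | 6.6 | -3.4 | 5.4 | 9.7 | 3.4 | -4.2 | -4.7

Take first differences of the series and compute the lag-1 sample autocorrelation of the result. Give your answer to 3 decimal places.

-0.112

First differences Δx: -10.0, 8.8, 4.3, -6.3, -7.6, -0.5
Mean of differences = -1.8833
Numerator Σ(Δx_t−Δx̄)(Δx_{t+1}−Δx̄) = -30.6236
Denominator Σ(Δx_t−Δx̄)² = 272.3483
r_1(Δx) = -30.6236 / 272.3483 = -0.112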